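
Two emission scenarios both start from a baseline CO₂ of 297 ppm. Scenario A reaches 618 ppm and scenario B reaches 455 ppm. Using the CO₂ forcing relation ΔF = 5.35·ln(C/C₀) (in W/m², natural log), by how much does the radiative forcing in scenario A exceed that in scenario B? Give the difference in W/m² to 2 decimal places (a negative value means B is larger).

ΔF_A − ΔF_B = 1.64 W/m²

ΔF_A = 5.35 ln(618/297) = 5.35 × 0.73276 = 3.9203 W/m².
ΔF_B = 5.35 ln(455/297) = 5.35 × 0.42657 = 2.2821 W/m².
Difference: 3.9203 − 2.2821 = 1.6382 W/m².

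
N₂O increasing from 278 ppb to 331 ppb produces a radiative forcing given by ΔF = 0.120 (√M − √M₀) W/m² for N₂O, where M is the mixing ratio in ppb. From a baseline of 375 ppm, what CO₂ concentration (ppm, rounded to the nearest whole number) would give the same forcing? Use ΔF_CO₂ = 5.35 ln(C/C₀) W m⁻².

C ≈ 388 ppm

N₂O forcing: 0.120 × (√331 − √278) = 0.120 × (18.1934 − 16.6733) = 0.120 × 1.5201 = 0.18241 W/m².
Set 5.35 ln(C/375) = 0.18241: ln(C/375) = 0.18241/5.35 = 0.03410, so C = 375 × e^0.03410 = 375 × 1.03469 = 388.01 ppm.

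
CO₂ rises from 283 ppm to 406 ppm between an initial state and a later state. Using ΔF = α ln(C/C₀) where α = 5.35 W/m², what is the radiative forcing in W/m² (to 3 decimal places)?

CO₂ absorption bands are partially saturated, so forcing scales with the logarithm of the concentration ratio.
CO₂: 5.35 × ln(406/283) = 5.35 × ln(1.43463) = 5.35 × 0.36091 = 1.9309 W/m².

ΔF = 1.931 W/m²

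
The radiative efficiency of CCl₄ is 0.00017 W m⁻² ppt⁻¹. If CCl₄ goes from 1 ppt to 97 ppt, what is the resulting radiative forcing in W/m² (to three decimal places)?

CCl₄: ΔF = 0.00017 × (97 − 1) = 0.00017 × 96 = 0.0163 W/m².

ΔF = 0.016 W/m²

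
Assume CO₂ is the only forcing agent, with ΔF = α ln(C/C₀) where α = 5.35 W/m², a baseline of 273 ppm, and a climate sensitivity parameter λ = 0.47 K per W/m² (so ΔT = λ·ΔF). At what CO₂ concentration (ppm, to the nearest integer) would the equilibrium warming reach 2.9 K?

Required forcing: ΔF = ΔT/λ = 2.9/0.47 = 6.1702 W/m².
Then ln(C/273) = ΔF/5.35 = 6.1702/5.35 = 1.15331.
So C = 273 × e^1.15331 = 273 × 3.16866 = 865.04 ppm.

C ≈ 865 ppm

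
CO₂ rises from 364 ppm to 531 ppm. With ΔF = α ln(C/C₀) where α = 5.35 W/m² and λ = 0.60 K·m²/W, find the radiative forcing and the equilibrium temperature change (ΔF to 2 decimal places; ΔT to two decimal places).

CO₂: 5.35 × ln(531/364) = 5.35 × ln(1.45879) = 5.35 × 0.37761 = 2.0202 W/m².
ΔT = λ ΔF = 0.60 × 2.02 = 1.2120 K.

ΔF = 2.02 W/m²; ΔT = 1.21 K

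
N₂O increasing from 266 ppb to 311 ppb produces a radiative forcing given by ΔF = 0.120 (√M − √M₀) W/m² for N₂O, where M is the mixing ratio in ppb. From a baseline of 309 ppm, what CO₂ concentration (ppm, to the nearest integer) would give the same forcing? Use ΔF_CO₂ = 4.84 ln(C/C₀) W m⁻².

C ≈ 319 ppm

N₂O forcing: 0.120 × (√311 − √266) = 0.120 × (17.6352 − 16.3095) = 0.120 × 1.3257 = 0.15908 W/m².
Set 4.84 ln(C/309) = 0.15908: ln(C/309) = 0.15908/4.84 = 0.03287, so C = 309 × e^0.03287 = 309 × 1.03342 = 319.33 ppm.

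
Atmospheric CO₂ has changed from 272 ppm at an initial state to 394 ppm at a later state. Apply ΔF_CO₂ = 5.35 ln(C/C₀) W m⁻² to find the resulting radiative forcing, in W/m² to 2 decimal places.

ΔF = 1.98 W/m²

CO₂: 5.35 × ln(394/272) = 5.35 × ln(1.44853) = 5.35 × 0.37055 = 1.9824 W/m².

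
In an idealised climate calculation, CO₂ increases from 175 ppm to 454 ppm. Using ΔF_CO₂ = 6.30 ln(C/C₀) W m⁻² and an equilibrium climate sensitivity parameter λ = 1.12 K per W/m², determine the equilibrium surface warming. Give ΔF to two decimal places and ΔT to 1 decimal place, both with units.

CO₂: 6.30 × ln(454/175) = 6.30 × ln(2.59429) = 6.30 × 0.95331 = 6.0059 W/m².
ΔT = λ ΔF = 1.12 × 6.01 = 6.7312 K.

ΔF = 6.01 W/m²; ΔT = 6.7 K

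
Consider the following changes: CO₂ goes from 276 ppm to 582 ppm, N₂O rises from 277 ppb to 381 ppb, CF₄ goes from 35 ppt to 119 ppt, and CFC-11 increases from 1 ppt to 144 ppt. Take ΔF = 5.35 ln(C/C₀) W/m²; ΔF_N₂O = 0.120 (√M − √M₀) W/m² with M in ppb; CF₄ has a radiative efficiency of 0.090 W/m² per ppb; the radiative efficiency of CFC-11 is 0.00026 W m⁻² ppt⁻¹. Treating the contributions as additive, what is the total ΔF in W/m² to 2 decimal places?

CO₂: 5.35 × ln(582/276) = 5.35 × ln(2.10870) = 5.35 × 0.74607 = 3.9915 W/m².
N₂O: 0.120 × (√381 − √277) = 0.120 × (19.5192 − 16.6433) = 0.120 × 2.8759 = 0.3451 W/m².
CF₄: Δ = 119 − 35 = 84 ppt = 0.084 ppb; ΔF = 0.090 × 0.084 = 0.0076 W/m².
CFC-11: ΔF = 0.00026 × (144 − 1) = 0.00026 × 143 = 0.0372 W/m².
Total ΔF = 3.9915 + 0.3451 + 0.0076 + 0.0372 = 4.3814 W/m².

ΔF = 4.38 W/m²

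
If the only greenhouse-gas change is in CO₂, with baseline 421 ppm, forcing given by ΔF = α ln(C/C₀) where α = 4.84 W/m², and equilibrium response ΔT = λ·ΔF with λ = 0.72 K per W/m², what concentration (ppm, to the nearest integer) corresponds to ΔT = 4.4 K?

C ≈ 1488 ppm

Required forcing: ΔF = ΔT/λ = 4.4/0.72 = 6.1111 W/m².
Then ln(C/421) = ΔF/4.84 = 6.1111/4.84 = 1.26262.
So C = 421 × e^1.26262 = 421 × 3.53467 = 1488.10 ppm.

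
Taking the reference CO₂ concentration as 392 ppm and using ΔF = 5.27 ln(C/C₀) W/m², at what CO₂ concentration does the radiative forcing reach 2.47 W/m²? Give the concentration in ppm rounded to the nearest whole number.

C ≈ 626 ppm

Set 5.27 ln(C/392) = 2.47, so ln(C/392) = 2.47/5.27 = 0.46869.
Then C/392 = e^0.46869 = 1.59790, giving C = 392 × 1.59790 = 626.38 ppm.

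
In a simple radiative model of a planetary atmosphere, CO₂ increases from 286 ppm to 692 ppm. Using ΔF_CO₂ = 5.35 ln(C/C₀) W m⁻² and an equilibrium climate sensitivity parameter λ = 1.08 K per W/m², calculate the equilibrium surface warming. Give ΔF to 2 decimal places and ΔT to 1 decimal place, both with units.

ΔF = 4.73 W/m²; ΔT = 5.1 K

CO₂: 5.35 × ln(692/286) = 5.35 × ln(2.41958) = 5.35 × 0.88359 = 4.7272 W/m².
ΔT = λ ΔF = 1.08 × 4.73 = 5.1084 K.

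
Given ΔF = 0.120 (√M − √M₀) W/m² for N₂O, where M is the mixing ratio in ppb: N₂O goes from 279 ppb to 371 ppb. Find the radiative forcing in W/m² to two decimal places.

N₂O: 0.120 × (√371 − √279) = 0.120 × (19.2614 − 16.7033) = 0.120 × 2.5581 = 0.3070 W/m².

ΔF = 0.31 W/m²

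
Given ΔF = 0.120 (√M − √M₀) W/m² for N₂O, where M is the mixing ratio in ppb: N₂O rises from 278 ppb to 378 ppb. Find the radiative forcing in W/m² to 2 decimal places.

N₂O: 0.120 × (√378 − √278) = 0.120 × (19.4422 − 16.6733) = 0.120 × 2.7689 = 0.3323 W/m².

ΔF = 0.33 W/m²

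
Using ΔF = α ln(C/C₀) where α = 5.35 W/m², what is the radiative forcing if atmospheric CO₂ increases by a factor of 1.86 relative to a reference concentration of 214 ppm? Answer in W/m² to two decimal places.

ΔF = 3.32 W/m²

ΔF = 5.35 × ln(1.86) = 5.35 × 0.62058 = 3.3201 W/m².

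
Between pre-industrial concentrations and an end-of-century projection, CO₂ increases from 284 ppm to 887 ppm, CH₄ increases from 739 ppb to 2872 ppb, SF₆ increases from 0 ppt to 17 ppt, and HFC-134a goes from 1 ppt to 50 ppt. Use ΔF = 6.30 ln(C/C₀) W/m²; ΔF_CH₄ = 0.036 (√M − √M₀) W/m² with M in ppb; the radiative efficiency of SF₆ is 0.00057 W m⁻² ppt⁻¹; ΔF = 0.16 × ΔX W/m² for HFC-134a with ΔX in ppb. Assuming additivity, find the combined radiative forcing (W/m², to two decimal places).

CO₂: 6.30 × ln(887/284) = 6.30 × ln(3.12324) = 6.30 × 1.13887 = 7.1749 W/m².
CH₄: 0.036 × (√2872 − √739) = 0.036 × (53.5910 − 27.1846) = 0.036 × 26.4064 = 0.9506 W/m².
SF₆: ΔF = 0.00057 × (17 − 0) = 0.00057 × 17 = 0.0097 W/m².
HFC-134a: Δ = 50 − 1 = 49 ppt = 0.049 ppb; ΔF = 0.16 × 0.049 = 0.0078 W/m².
Total ΔF = 7.1749 + 0.9506 + 0.0097 + 0.0078 = 8.1430 W/m².

ΔF = 8.14 W/m²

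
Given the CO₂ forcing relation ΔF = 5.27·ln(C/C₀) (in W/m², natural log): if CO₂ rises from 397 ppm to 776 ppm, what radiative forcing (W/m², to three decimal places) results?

ΔF = 3.532 W/m²

CO₂: 5.27 × ln(776/397) = 5.27 × ln(1.95466) = 5.27 × 0.67022 = 3.5321 W/m².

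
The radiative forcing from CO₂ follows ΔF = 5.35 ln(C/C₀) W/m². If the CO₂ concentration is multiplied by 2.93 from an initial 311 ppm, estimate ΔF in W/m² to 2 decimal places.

ΔF = 5.75 W/m²

Because the forcing depends only on the ratio C/C₀, the initial concentration does not enter.
ΔF = 5.35 × ln(2.93) = 5.35 × 1.07500 = 5.7513 W/m².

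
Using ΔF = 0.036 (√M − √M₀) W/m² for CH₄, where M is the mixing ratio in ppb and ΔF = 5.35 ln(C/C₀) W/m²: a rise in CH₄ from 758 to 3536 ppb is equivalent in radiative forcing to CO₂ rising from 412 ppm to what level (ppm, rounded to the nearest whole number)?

CH₄ forcing: 0.036 × (√3536 − √758) = 0.036 × (59.4643 − 27.5318) = 0.036 × 31.9325 = 1.14957 W/m².
Set 5.35 ln(C/412) = 1.14957: ln(C/412) = 1.14957/5.35 = 0.21487, so C = 412 × e^0.21487 = 412 × 1.23970 = 510.76 ppm.

C ≈ 511 ppm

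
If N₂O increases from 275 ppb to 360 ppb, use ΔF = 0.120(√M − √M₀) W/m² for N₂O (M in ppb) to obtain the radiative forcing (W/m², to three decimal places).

ΔF = 0.287 W/m²

N₂O: 0.120 × (√360 − √275) = 0.120 × (18.9737 − 16.5831) = 0.120 × 2.3906 = 0.2869 W/m².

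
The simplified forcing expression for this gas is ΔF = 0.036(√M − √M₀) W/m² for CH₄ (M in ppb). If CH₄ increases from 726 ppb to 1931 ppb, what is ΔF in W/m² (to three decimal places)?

ΔF = 0.612 W/m²

CH₄: 0.036 × (√1931 − √726) = 0.036 × (43.9431 − 26.9444) = 0.036 × 16.9987 = 0.6120 W/m².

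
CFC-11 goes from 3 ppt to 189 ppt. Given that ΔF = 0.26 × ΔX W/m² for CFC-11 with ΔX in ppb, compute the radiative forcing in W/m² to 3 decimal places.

ΔF = 0.048 W/m²

CFC-11: Δ = 189 − 3 = 186 ppt = 0.186 ppb; ΔF = 0.26 × 0.186 = 0.0484 W/m².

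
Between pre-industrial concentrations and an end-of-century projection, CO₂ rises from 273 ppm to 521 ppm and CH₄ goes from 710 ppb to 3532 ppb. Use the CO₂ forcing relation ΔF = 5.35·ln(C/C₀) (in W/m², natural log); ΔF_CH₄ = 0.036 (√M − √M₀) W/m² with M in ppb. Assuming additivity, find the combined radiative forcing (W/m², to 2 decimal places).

ΔF = 4.64 W/m²

CO₂: 5.35 × ln(521/273) = 5.35 × ln(1.90842) = 5.35 × 0.64628 = 3.4576 W/m².
CH₄: 0.036 × (√3532 − √710) = 0.036 × (59.4306 − 26.6458) = 0.036 × 32.7848 = 1.1803 W/m².
Total ΔF = 3.4576 + 1.1803 = 4.6379 W/m².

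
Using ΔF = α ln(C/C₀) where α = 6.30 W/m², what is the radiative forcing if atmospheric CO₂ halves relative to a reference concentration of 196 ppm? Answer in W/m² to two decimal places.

ΔF = -4.37 W/m²

ΔF = 6.30 × ln(0.5) = 6.30 × -0.69315 = -4.3668 W/m².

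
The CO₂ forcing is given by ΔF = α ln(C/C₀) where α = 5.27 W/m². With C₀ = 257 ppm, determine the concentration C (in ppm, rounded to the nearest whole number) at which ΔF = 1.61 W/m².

C ≈ 349 ppm

Set 5.27 ln(C/257) = 1.61, so ln(C/257) = 1.61/5.27 = 0.30550.
Then C/257 = e^0.30550 = 1.35730, giving C = 257 × 1.35730 = 348.83 ppm.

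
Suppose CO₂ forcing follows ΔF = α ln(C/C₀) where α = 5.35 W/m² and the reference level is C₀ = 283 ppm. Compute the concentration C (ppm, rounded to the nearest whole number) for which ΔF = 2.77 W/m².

C ≈ 475 ppm

Set 5.35 ln(C/283) = 2.77, so ln(C/283) = 2.77/5.35 = 0.51776.
Then C/283 = e^0.51776 = 1.67826, giving C = 283 × 1.67826 = 474.95 ppm.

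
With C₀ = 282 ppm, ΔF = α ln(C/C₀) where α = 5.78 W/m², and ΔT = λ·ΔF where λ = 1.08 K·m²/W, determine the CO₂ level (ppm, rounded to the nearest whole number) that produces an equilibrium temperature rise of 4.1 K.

C ≈ 544 ppm

Required forcing: ΔF = ΔT/λ = 4.1/1.08 = 3.7963 W/m².
Then ln(C/282) = ΔF/5.78 = 3.7963/5.78 = 0.65680.
So C = 282 × e^0.65680 = 282 × 1.92861 = 543.87 ppm.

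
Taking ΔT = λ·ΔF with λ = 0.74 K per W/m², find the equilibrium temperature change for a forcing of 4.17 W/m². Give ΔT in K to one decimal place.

ΔT = λ ΔF = 0.74 × 4.17 = 3.0858 K.

ΔT = 3.1 K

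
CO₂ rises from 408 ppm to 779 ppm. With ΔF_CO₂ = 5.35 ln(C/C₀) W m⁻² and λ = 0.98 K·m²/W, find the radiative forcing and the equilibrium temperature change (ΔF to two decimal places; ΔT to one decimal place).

ΔF = 3.46 W/m²; ΔT = 3.4 K

CO₂: 5.35 × ln(779/408) = 5.35 × ln(1.90931) = 5.35 × 0.64674 = 3.4601 W/m².
ΔT = λ ΔF = 0.98 × 3.46 = 3.3908 K.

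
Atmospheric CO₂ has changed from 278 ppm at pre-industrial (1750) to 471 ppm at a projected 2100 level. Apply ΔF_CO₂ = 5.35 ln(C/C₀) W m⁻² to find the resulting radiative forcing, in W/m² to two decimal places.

CO₂: 5.35 × ln(471/278) = 5.35 × ln(1.69424) = 5.35 × 0.52723 = 2.8207 W/m².

ΔF = 2.82 W/m²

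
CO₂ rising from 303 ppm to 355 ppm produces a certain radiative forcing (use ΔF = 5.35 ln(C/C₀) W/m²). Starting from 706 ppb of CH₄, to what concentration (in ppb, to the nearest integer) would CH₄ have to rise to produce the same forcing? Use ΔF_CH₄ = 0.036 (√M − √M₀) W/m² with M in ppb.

M ≈ 2511 ppb

CO₂ forcing: 5.35 × ln(355/303) = 5.35 × 0.158385 = 0.84736 W/m².
Set 0.036(√M − √706) = 0.84736: √M = 0.84736/0.036 + √706 = 23.5378 + 26.5707 = 50.1085.
M = (50.1085)² = 2510.86 ppb.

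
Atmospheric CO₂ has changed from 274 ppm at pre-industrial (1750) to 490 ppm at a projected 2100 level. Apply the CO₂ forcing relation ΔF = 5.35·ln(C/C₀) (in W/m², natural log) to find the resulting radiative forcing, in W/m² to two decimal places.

CO₂: 5.35 × ln(490/274) = 5.35 × ln(1.78832) = 5.35 × 0.58128 = 3.1098 W/m².

ΔF = 3.11 W/m²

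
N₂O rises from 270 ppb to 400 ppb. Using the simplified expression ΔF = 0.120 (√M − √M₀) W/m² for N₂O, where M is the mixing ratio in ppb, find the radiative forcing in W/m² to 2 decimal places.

ΔF = 0.43 W/m²

N₂O: 0.120 × (√400 − √270) = 0.120 × (20.0000 − 16.4317) = 0.120 × 3.5683 = 0.4282 W/m².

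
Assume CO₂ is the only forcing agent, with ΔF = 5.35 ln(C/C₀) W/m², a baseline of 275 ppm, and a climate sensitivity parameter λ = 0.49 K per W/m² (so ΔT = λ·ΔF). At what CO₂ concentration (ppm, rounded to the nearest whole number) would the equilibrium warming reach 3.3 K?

Required forcing: ΔF = ΔT/λ = 3.3/0.49 = 6.7347 W/m².
Then ln(C/275) = ΔF/5.35 = 6.7347/5.35 = 1.25882.
So C = 275 × e^1.25882 = 275 × 3.52126 = 968.35 ppm.

C ≈ 968 ppm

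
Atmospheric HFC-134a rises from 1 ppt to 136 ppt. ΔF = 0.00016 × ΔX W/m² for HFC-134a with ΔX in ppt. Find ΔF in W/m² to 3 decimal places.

ΔF = 0.022 W/m²

HFC-134a: ΔF = 0.00016 × (136 − 1) = 0.00016 × 135 = 0.0216 W/m².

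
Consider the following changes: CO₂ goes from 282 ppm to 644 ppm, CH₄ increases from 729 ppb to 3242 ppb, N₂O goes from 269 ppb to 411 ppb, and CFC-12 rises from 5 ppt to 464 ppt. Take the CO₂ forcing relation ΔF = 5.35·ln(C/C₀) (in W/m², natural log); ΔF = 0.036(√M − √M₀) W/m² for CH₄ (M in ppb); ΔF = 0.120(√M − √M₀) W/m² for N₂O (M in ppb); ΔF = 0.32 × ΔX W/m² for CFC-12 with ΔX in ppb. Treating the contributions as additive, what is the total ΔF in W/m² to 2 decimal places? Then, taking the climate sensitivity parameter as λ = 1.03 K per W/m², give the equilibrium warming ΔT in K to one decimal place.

ΔF = 6.11 W/m²; ΔT = 6.3 K

CO₂: 5.35 × ln(644/282) = 5.35 × ln(2.28369) = 5.35 × 0.82579 = 4.4180 W/m².
CH₄: 0.036 × (√3242 − √729) = 0.036 × (56.9386 − 27.0000) = 0.036 × 29.9386 = 1.0778 W/m².
N₂O: 0.120 × (√411 − √269) = 0.120 × (20.2731 − 16.4012) = 0.120 × 3.8719 = 0.4646 W/m².
CFC-12: Δ = 464 − 5 = 459 ppt = 0.459 ppb; ΔF = 0.32 × 0.459 = 0.1469 W/m².
Total ΔF = 4.4180 + 1.0778 + 0.4646 + 0.1469 = 6.1073 W/m².
ΔT = λ ΔF = 1.03 × 6.11 = 6.2933 K.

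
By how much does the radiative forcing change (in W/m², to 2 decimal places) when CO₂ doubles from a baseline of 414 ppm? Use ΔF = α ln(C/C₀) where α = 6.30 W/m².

Because the forcing depends only on the ratio C/C₀, the initial concentration does not enter.
ΔF = 6.30 × ln(2) = 6.30 × 0.69315 = 4.3668 W/m².

ΔF = 4.37 W/m²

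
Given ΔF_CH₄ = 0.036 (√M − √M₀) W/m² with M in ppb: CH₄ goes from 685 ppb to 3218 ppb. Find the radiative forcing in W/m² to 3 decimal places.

CH₄: 0.036 × (√3218 − √685) = 0.036 × (56.7274 − 26.1725) = 0.036 × 30.5549 = 1.1000 W/m².

ΔF = 1.100 W/m²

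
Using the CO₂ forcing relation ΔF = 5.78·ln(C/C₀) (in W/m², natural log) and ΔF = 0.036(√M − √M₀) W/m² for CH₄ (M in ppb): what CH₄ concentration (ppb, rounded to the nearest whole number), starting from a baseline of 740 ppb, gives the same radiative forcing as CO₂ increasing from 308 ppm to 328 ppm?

CO₂ forcing: 5.78 × ln(328/308) = 5.78 × 0.062914 = 0.36364 W/m².
Set 0.036(√M − √740) = 0.36364: √M = 0.36364/0.036 + √740 = 10.1011 + 27.2029 = 37.3040.
M = (37.3040)² = 1391.59 ppb.

M ≈ 1392 ppb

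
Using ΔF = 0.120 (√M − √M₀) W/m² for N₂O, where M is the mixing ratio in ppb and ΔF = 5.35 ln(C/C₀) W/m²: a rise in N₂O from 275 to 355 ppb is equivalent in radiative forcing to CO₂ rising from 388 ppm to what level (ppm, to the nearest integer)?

N₂O forcing: 0.120 × (√355 − √275) = 0.120 × (18.8414 − 16.5831) = 0.120 × 2.2583 = 0.27100 W/m².
Set 5.35 ln(C/388) = 0.27100: ln(C/388) = 0.27100/5.35 = 0.05065, so C = 388 × e^0.05065 = 388 × 1.05195 = 408.16 ppm.

C ≈ 408 ppm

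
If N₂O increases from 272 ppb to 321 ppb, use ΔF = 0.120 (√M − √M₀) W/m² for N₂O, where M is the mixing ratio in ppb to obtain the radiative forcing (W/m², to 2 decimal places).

ΔF = 0.17 W/m²

N₂O: 0.120 × (√321 − √272) = 0.120 × (17.9165 − 16.4924) = 0.120 × 1.4241 = 0.1709 W/m².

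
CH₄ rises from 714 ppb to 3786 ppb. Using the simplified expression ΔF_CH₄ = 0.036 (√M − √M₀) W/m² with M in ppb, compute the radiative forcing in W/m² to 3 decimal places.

ΔF = 1.253 W/m²

CH₄: 0.036 × (√3786 − √714) = 0.036 × (61.5305 − 26.7208) = 0.036 × 34.8097 = 1.2531 W/m².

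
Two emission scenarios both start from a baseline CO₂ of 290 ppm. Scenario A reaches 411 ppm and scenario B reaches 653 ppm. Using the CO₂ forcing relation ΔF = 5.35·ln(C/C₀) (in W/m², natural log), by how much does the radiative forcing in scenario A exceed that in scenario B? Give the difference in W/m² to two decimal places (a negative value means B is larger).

ΔF_A = 5.35 ln(411/290) = 5.35 × 0.34871 = 1.8656 W/m².
ΔF_B = 5.35 ln(653/290) = 5.35 × 0.81170 = 4.3426 W/m².
Difference: 1.8656 − 4.3426 = -2.4770 W/m².

ΔF_A − ΔF_B = -2.48 W/m²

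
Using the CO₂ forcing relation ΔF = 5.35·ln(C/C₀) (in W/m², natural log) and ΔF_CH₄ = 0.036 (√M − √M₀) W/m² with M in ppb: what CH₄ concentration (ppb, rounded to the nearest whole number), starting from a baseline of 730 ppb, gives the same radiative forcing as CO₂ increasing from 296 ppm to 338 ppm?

CO₂ forcing: 5.35 × ln(338/296) = 5.35 × 0.132686 = 0.70987 W/m².
Set 0.036(√M − √730) = 0.70987: √M = 0.70987/0.036 + √730 = 19.7186 + 27.0185 = 46.7371.
M = (46.7371)² = 2184.36 ppb.

M ≈ 2184 ppb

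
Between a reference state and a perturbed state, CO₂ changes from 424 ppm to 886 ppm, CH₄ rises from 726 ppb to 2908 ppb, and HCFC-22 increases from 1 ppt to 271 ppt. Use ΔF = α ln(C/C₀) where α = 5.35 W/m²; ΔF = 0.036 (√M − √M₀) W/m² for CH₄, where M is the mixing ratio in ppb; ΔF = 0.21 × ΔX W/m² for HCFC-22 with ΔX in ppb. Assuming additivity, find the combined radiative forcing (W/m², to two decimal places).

CO₂: 5.35 × ln(886/424) = 5.35 × ln(2.08962) = 5.35 × 0.73698 = 3.9428 W/m².
CH₄: 0.036 × (√2908 − √726) = 0.036 × (53.9259 − 26.9444) = 0.036 × 26.9815 = 0.9713 W/m².
HCFC-22: Δ = 271 − 1 = 270 ppt = 0.270 ppb; ΔF = 0.21 × 0.270 = 0.0567 W/m².
Total ΔF = 3.9428 + 0.9713 + 0.0567 = 4.9708 W/m².

ΔF = 4.97 W/m²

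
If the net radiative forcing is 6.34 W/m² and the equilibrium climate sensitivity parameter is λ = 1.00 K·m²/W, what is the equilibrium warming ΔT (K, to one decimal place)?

ΔT = λ ΔF = 1.00 × 6.34 = 6.3400 K.

ΔT = 6.3 K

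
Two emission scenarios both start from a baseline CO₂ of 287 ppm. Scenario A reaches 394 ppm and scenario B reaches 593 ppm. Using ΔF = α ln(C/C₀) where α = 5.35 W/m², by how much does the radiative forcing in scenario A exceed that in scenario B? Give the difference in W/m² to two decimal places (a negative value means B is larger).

ΔF_A − ΔF_B = -2.19 W/m²

ΔF_A = 5.35 ln(394/287) = 5.35 × 0.31687 = 1.6953 W/m².
ΔF_B = 5.35 ln(593/287) = 5.35 × 0.72571 = 3.8825 W/m².
Difference: 1.6953 − 3.8825 = -2.1872 W/m².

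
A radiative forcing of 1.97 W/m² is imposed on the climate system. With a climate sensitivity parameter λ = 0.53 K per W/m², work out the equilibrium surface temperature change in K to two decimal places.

ΔT = 1.04 K

ΔT = λ ΔF = 0.53 × 1.97 = 1.0441 K.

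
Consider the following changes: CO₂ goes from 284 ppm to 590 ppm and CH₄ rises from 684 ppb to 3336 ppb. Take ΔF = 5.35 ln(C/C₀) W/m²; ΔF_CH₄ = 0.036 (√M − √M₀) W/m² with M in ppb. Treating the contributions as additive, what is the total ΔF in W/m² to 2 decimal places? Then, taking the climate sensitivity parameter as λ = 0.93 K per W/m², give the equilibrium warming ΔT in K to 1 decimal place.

ΔF = 5.05 W/m²; ΔT = 4.7 K

CO₂: 5.35 × ln(590/284) = 5.35 × ln(2.07746) = 5.35 × 0.73115 = 3.9117 W/m².
CH₄: 0.036 × (√3336 − √684) = 0.036 × (57.7581 − 26.1534) = 0.036 × 31.6047 = 1.1378 W/m².
Total ΔF = 3.9117 + 1.1378 = 5.0495 W/m².
ΔT = λ ΔF = 0.93 × 5.05 = 4.6965 K.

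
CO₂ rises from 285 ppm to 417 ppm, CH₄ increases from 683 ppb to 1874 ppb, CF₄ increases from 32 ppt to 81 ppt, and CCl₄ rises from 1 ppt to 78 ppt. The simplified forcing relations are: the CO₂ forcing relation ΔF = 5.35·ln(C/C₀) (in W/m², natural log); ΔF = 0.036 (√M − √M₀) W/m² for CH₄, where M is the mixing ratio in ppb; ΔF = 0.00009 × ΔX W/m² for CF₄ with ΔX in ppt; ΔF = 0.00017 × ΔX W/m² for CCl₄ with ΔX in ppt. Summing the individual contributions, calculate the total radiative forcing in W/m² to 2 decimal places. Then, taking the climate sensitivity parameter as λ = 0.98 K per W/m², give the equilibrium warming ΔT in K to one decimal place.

ΔF = 2.67 W/m²; ΔT = 2.6 K

CO₂: 5.35 × ln(417/285) = 5.35 × ln(1.46316) = 5.35 × 0.38060 = 2.0362 W/m².
CH₄: 0.036 × (√1874 − √683) = 0.036 × (43.2897 − 26.1343) = 0.036 × 17.1554 = 0.6176 W/m².
CF₄: ΔF = 0.00009 × (81 − 32) = 0.00009 × 49 = 0.0044 W/m².
CCl₄: ΔF = 0.00017 × (78 − 1) = 0.00017 × 77 = 0.0131 W/m².
Total ΔF = 2.0362 + 0.6176 + 0.0044 + 0.0131 = 2.6713 W/m².
ΔT = λ ΔF = 0.98 × 2.67 = 2.6166 K.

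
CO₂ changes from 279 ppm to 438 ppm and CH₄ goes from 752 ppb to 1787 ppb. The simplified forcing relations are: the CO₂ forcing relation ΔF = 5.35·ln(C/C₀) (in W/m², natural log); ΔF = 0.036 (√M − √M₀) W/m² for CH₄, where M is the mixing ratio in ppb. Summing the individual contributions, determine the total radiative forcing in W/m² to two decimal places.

CO₂: 5.35 × ln(438/279) = 5.35 × ln(1.56989) = 5.35 × 0.45101 = 2.4129 W/m².
CH₄: 0.036 × (√1787 − √752) = 0.036 × (42.2729 − 27.4226) = 0.036 × 14.8503 = 0.5346 W/m².
Total ΔF = 2.4129 + 0.5346 = 2.9475 W/m².

ΔF = 2.95 W/m²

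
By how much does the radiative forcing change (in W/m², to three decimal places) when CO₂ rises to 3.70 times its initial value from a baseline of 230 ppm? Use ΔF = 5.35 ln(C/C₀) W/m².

Because the forcing depends only on the ratio C/C₀, the initial concentration does not enter.
ΔF = 5.35 × ln(3.70) = 5.35 × 1.30833 = 6.9996 W/m².

ΔF = 7.000 W/m²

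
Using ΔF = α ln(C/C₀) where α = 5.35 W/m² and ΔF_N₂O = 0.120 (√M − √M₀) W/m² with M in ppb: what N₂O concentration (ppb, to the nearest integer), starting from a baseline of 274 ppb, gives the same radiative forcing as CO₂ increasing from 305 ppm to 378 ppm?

M ≈ 682 ppb

CO₂ forcing: 5.35 × ln(378/305) = 5.35 × 0.214582 = 1.14801 W/m².
Set 0.120(√M − √274) = 1.14801: √M = 1.14801/0.120 + √274 = 9.5668 + 16.5529 = 26.1197.
M = (26.1197)² = 682.24 ppb.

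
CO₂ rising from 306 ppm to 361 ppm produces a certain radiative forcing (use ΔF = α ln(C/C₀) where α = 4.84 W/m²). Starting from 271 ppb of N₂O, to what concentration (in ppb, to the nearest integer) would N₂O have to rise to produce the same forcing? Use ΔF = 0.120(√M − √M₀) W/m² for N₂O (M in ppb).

M ≈ 535 ppb

CO₂ forcing: 4.84 × ln(361/306) = 4.84 × 0.165293 = 0.80002 W/m².
Set 0.120(√M − √271) = 0.80002: √M = 0.80002/0.120 + √271 = 6.6668 + 16.4621 = 23.1289.
M = (23.1289)² = 534.95 ppb.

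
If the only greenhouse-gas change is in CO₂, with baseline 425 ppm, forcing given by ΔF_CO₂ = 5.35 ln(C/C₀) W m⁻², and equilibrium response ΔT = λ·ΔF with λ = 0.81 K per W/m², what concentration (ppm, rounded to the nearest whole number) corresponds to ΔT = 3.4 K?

Required forcing: ΔF = ΔT/λ = 3.4/0.81 = 4.1975 W/m².
Then ln(C/425) = ΔF/5.35 = 4.1975/5.35 = 0.78458.
So C = 425 × e^0.78458 = 425 × 2.19149 = 931.38 ppm.

C ≈ 931 ppm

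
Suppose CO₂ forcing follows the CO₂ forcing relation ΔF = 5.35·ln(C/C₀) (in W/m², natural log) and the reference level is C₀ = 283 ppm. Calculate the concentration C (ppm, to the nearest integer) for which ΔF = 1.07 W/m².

C ≈ 346 ppm

Set 5.35 ln(C/283) = 1.07, so ln(C/283) = 1.07/5.35 = 0.20000.
Then C/283 = e^0.20000 = 1.22140, giving C = 283 × 1.22140 = 345.66 ppm.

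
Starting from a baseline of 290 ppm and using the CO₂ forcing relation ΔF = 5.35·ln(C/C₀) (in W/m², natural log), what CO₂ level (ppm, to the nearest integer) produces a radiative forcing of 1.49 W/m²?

Set 5.35 ln(C/290) = 1.49, so ln(C/290) = 1.49/5.35 = 0.27850.
Then C/290 = e^0.27850 = 1.32115, giving C = 290 × 1.32115 = 383.13 ppm.

C ≈ 383 ppm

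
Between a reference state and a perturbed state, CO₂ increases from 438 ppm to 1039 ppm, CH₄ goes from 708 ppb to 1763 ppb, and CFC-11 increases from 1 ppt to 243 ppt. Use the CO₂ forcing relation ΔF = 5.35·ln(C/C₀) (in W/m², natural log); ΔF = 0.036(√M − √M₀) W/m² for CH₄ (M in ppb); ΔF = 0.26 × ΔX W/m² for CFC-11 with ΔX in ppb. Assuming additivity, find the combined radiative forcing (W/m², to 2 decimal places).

ΔF = 5.24 W/m²

CO₂: 5.35 × ln(1039/438) = 5.35 × ln(2.37215) = 5.35 × 0.86380 = 4.6213 W/m².
CH₄: 0.036 × (√1763 − √708) = 0.036 × (41.9881 − 26.6083) = 0.036 × 15.3798 = 0.5537 W/m².
CFC-11: Δ = 243 − 1 = 242 ppt = 0.242 ppb; ΔF = 0.26 × 0.242 = 0.0629 W/m².
Total ΔF = 4.6213 + 0.5537 + 0.0629 = 5.2379 W/m².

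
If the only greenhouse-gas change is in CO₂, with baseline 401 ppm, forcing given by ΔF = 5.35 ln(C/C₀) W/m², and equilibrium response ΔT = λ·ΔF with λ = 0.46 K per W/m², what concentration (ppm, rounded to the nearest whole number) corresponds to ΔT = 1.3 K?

Required forcing: ΔF = ΔT/λ = 1.3/0.46 = 2.8261 W/m².
Then ln(C/401) = ΔF/5.35 = 2.8261/5.35 = 0.52824.
So C = 401 × e^0.52824 = 401 × 1.69594 = 680.07 ppm.

C ≈ 680 ppm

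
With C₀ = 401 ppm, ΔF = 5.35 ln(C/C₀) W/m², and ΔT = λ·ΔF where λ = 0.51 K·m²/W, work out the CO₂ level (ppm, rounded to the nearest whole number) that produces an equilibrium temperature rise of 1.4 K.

Required forcing: ΔF = ΔT/λ = 1.4/0.51 = 2.7451 W/m².
Then ln(C/401) = ΔF/5.35 = 2.7451/5.35 = 0.51310.
So C = 401 × e^0.51310 = 401 × 1.67046 = 669.85 ppm.

C ≈ 670 ppm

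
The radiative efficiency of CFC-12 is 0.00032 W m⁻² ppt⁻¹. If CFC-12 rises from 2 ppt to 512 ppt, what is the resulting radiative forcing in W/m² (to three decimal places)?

CFC-12: ΔF = 0.00032 × (512 − 2) = 0.00032 × 510 = 0.1632 W/m².

ΔF = 0.163 W/m²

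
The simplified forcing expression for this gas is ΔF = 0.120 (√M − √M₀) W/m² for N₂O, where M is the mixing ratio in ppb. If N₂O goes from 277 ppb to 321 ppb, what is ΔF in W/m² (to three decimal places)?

ΔF = 0.153 W/m²

N₂O: 0.120 × (√321 − √277) = 0.120 × (17.9165 − 16.6433) = 0.120 × 1.2732 = 0.1528 W/m².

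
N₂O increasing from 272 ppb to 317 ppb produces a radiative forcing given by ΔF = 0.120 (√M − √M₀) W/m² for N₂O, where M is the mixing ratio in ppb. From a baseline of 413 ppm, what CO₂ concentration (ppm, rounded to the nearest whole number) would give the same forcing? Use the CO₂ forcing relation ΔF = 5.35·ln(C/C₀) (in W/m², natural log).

N₂O forcing: 0.120 × (√317 − √272) = 0.120 × (17.8045 − 16.4924) = 0.120 × 1.3121 = 0.15745 W/m².
Set 5.35 ln(C/413) = 0.15745: ln(C/413) = 0.15745/5.35 = 0.02943, so C = 413 × e^0.02943 = 413 × 1.02987 = 425.34 ppm.

C ≈ 425 ppm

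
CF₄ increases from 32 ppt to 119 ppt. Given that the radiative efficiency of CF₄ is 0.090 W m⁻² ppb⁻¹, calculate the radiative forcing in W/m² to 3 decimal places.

ΔF = 0.008 W/m²

CF₄: Δ = 119 − 32 = 87 ppt = 0.087 ppb; ΔF = 0.090 × 0.087 = 0.0078 W/m².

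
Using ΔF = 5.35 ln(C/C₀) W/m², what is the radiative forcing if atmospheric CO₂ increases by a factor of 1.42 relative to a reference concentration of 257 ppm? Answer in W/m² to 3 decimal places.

ΔF = 1.876 W/m²

ΔF = 5.35 × ln(1.42) = 5.35 × 0.35066 = 1.8760 W/m².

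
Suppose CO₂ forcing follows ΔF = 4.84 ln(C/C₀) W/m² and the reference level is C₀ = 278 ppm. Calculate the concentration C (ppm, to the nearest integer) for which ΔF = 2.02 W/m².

C ≈ 422 ppm

Set 4.84 ln(C/278) = 2.02, so ln(C/278) = 2.02/4.84 = 0.41736.
Then C/278 = e^0.41736 = 1.51795, giving C = 278 × 1.51795 = 421.99 ppm.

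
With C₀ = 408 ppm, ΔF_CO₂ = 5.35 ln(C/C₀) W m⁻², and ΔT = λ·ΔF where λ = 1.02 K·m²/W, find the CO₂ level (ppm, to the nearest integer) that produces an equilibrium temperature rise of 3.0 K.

Required forcing: ΔF = ΔT/λ = 3.0/1.02 = 2.9412 W/m².
Then ln(C/408) = ΔF/5.35 = 2.9412/5.35 = 0.54976.
So C = 408 × e^0.54976 = 408 × 1.73284 = 707.00 ppm.

C ≈ 707 ppm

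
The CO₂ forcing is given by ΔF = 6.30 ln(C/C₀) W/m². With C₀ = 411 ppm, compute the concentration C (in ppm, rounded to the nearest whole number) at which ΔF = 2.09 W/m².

C ≈ 573 ppm

Set 6.30 ln(C/411) = 2.09, so ln(C/411) = 2.09/6.30 = 0.33175.
Then C/411 = e^0.33175 = 1.39340, giving C = 411 × 1.39340 = 572.69 ppm.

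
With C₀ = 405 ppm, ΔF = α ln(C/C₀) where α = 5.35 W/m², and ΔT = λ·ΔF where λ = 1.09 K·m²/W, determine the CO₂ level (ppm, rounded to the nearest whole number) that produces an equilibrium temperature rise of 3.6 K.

Required forcing: ΔF = ΔT/λ = 3.6/1.09 = 3.3028 W/m².
Then ln(C/405) = ΔF/5.35 = 3.3028/5.35 = 0.61735.
So C = 405 × e^0.61735 = 405 × 1.85401 = 750.87 ppm.

C ≈ 751 ppm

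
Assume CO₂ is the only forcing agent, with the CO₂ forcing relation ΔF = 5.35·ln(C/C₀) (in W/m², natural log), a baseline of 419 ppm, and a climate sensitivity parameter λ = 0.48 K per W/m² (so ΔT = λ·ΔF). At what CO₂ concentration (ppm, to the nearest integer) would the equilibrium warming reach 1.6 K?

Required forcing: ΔF = ΔT/λ = 1.6/0.48 = 3.3333 W/m².
Then ln(C/419) = ΔF/5.35 = 3.3333/5.35 = 0.62305.
So C = 419 × e^0.62305 = 419 × 1.86461 = 781.27 ppm.

C ≈ 781 ppm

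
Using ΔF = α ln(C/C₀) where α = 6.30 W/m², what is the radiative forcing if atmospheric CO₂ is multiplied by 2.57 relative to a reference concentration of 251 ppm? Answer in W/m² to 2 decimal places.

ΔF = 5.95 W/m²

ΔF = 6.30 × ln(2.57) = 6.30 × 0.94391 = 5.9466 W/m².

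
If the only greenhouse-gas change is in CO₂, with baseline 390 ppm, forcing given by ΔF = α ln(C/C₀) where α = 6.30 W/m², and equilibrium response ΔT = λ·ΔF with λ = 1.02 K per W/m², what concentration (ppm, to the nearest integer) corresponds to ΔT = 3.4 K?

Required forcing: ΔF = ΔT/λ = 3.4/1.02 = 3.3333 W/m².
Then ln(C/390) = ΔF/6.30 = 3.3333/6.30 = 0.52910.
So C = 390 × e^0.52910 = 390 × 1.69740 = 661.99 ppm.

C ≈ 662 ppm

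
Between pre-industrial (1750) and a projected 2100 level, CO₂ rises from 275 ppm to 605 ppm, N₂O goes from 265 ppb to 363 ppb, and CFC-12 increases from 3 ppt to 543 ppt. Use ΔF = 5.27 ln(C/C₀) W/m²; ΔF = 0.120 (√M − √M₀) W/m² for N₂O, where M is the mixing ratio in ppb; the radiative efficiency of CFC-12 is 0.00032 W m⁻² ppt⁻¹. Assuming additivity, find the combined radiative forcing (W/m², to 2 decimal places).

ΔF = 4.66 W/m²

CO₂: 5.27 × ln(605/275) = 5.27 × ln(2.20000) = 5.27 × 0.78846 = 4.1552 W/m².
N₂O: 0.120 × (√363 − √265) = 0.120 × (19.0526 − 16.2788) = 0.120 × 2.7738 = 0.3329 W/m².
CFC-12: ΔF = 0.00032 × (543 − 3) = 0.00032 × 540 = 0.1728 W/m².
Total ΔF = 4.1552 + 0.3329 + 0.1728 = 4.6609 W/m².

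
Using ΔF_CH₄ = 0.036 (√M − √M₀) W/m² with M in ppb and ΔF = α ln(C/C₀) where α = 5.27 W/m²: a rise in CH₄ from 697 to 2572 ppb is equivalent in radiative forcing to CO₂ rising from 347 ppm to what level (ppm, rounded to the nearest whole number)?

CH₄ forcing: 0.036 × (√2572 − √697) = 0.036 × (50.7149 − 26.4008) = 0.036 × 24.3141 = 0.87531 W/m².
Set 5.27 ln(C/347) = 0.87531: ln(C/347) = 0.87531/5.27 = 0.16609, so C = 347 × e^0.16609 = 347 × 1.18068 = 409.70 ppm.

C ≈ 410 ppm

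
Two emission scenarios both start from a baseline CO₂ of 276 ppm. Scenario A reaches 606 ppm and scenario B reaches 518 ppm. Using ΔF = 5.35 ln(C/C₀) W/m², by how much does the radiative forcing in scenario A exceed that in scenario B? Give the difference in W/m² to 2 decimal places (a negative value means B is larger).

ΔF_A − ΔF_B = 0.84 W/m²

ΔF_A = 5.35 ln(606/276) = 5.35 × 0.78648 = 4.2077 W/m².
ΔF_B = 5.35 ln(518/276) = 5.35 × 0.62957 = 3.3682 W/m².
Difference: 4.2077 − 3.3682 = 0.8395 W/m².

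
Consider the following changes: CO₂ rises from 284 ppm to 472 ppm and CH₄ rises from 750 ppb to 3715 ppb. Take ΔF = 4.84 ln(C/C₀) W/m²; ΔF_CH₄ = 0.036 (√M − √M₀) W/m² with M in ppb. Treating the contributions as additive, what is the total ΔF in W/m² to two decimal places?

CO₂: 4.84 × ln(472/284) = 4.84 × ln(1.66197) = 4.84 × 0.50800 = 2.4587 W/m².
CH₄: 0.036 × (√3715 − √750) = 0.036 × (60.9508 − 27.3861) = 0.036 × 33.5647 = 1.2083 W/m².
Total ΔF = 2.4587 + 1.2083 = 3.6670 W/m².

ΔF = 3.67 W/m²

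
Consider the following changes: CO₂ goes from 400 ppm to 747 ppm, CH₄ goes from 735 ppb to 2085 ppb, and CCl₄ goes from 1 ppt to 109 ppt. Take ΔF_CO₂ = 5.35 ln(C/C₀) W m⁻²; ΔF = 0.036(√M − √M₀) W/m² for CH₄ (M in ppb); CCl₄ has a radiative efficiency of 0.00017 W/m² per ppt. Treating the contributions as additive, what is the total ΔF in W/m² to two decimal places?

CO₂: 5.35 × ln(747/400) = 5.35 × ln(1.86750) = 5.35 × 0.62460 = 3.3416 W/m².
CH₄: 0.036 × (√2085 − √735) = 0.036 × (45.6618 − 27.1109) = 0.036 × 18.5509 = 0.6678 W/m².
CCl₄: ΔF = 0.00017 × (109 − 1) = 0.00017 × 108 = 0.0184 W/m².
Total ΔF = 3.3416 + 0.6678 + 0.0184 = 4.0278 W/m².

ΔF = 4.03 W/m²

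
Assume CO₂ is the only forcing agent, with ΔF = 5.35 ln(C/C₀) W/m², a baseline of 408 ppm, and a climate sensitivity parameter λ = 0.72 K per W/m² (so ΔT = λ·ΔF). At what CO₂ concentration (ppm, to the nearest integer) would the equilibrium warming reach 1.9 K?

Required forcing: ΔF = ΔT/λ = 1.9/0.72 = 2.6389 W/m².
Then ln(C/408) = ΔF/5.35 = 2.6389/5.35 = 0.49325.
So C = 408 × e^0.49325 = 408 × 1.63763 = 668.15 ppm.

C ≈ 668 ppm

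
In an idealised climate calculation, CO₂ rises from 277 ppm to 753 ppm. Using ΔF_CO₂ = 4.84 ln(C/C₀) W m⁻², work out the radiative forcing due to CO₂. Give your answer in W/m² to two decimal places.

ΔF = 4.84 W/m²

CO₂: 4.84 × ln(753/277) = 4.84 × ln(2.71841) = 4.84 × 1.00005 = 4.8402 W/m².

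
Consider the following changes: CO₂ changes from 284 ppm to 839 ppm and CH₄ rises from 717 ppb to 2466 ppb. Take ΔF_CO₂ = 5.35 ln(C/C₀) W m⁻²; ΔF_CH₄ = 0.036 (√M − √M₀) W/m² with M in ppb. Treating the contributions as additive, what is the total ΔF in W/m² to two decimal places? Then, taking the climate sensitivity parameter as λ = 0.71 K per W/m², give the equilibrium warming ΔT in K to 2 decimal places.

CO₂: 5.35 × ln(839/284) = 5.35 × ln(2.95423) = 5.35 × 1.08324 = 5.7953 W/m².
CH₄: 0.036 × (√2466 − √717) = 0.036 × (49.6588 − 26.7769) = 0.036 × 22.8819 = 0.8237 W/m².
Total ΔF = 5.7953 + 0.8237 = 6.6190 W/m².
ΔT = λ ΔF = 0.71 × 6.62 = 4.7002 K.

ΔF = 6.62 W/m²; ΔT = 4.70 K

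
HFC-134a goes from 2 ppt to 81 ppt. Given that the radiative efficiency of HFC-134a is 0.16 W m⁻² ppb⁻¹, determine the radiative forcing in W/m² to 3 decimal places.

HFC-134a: Δ = 81 − 2 = 79 ppt = 0.079 ppb; ΔF = 0.16 × 0.079 = 0.0126 W/m².

ΔF = 0.013 W/m²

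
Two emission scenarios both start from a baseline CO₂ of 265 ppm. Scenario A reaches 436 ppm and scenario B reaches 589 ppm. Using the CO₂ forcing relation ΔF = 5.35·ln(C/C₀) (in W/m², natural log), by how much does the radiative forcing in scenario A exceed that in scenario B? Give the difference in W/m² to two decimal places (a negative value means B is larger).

ΔF_A − ΔF_B = -1.61 W/m²

ΔF_A = 5.35 ln(436/265) = 5.35 × 0.49791 = 2.6638 W/m².
ΔF_B = 5.35 ln(589/265) = 5.35 × 0.79870 = 4.2730 W/m².
Difference: 2.6638 − 4.2730 = -1.6092 W/m².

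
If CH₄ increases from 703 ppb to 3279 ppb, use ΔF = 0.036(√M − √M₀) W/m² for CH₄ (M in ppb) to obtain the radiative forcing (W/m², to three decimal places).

CH₄: 0.036 × (√3279 − √703) = 0.036 × (57.2626 − 26.5141) = 0.036 × 30.7485 = 1.1069 W/m².

ΔF = 1.107 W/m²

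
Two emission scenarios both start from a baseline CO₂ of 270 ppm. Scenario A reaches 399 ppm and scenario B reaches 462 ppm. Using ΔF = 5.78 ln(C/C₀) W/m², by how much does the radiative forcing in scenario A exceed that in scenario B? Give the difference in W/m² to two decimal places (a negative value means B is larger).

ΔF_A = 5.78 ln(399/270) = 5.78 × 0.39054 = 2.2573 W/m².
ΔF_B = 5.78 ln(462/270) = 5.78 × 0.53714 = 3.1047 W/m².
Difference: 2.2573 − 3.1047 = -0.8474 W/m².

ΔF_A − ΔF_B = -0.85 W/m²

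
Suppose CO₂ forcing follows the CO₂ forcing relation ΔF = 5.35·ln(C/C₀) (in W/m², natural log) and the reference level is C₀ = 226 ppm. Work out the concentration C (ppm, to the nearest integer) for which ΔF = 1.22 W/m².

Set 5.35 ln(C/226) = 1.22, so ln(C/226) = 1.22/5.35 = 0.22804.
Then C/226 = e^0.22804 = 1.25614, giving C = 226 × 1.25614 = 283.89 ppm.

C ≈ 284 ppm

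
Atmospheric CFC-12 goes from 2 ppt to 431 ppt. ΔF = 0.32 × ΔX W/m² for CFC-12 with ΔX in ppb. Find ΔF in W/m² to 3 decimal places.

ΔF = 0.137 W/m²

CFC-12: Δ = 431 − 2 = 429 ppt = 0.429 ppb; ΔF = 0.32 × 0.429 = 0.1373 W/m².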